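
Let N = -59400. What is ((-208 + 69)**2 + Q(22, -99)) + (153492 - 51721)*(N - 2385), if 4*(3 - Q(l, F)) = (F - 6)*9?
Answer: -25151606699/4 ≈ -6.2879e+9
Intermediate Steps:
Q(l, F) = 33/2 - 9*F/4 (Q(l, F) = 3 - (F - 6)*9/4 = 3 - (-6 + F)*9/4 = 3 - (-54 + 9*F)/4 = 3 + (27/2 - 9*F/4) = 33/2 - 9*F/4)
((-208 + 69)**2 + Q(22, -99)) + (153492 - 51721)*(N - 2385) = ((-208 + 69)**2 + (33/2 - 9/4*(-99))) + (153492 - 51721)*(-59400 - 2385) = ((-139)**2 + (33/2 + 891/4)) + 101771*(-61785) = (19321 + 957/4) - 6287921235 = 78241/4 - 6287921235 = -25151606699/4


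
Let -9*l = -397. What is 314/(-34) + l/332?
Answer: -462367/50796 ≈ -9.1024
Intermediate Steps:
l = 397/9 (l = -⅑*(-397) = 397/9 ≈ 44.111)
314/(-34) + l/332 = 314/(-34) + (397/9)/332 = 314*(-1/34) + (397/9)*(1/332) = -157/17 + 397/2988 = -462367/50796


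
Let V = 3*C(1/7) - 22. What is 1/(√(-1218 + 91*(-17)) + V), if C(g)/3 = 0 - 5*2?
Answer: -16/2187 - I*√2765/15309 ≈ -0.007316 - 0.0034348*I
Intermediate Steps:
C(g) = -30 (C(g) = 3*(0 - 5*2) = 3*(0 - 10) = 3*(-10) = -30)
V = -112 (V = 3*(-30) - 22 = -90 - 22 = -112)
1/(√(-1218 + 91*(-17)) + V) = 1/(√(-1218 + 91*(-17)) - 112) = 1/(√(-1218 - 1547) - 112) = 1/(√(-2765) - 112) = 1/(I*√2765 - 112) = 1/(-112 + I*√2765)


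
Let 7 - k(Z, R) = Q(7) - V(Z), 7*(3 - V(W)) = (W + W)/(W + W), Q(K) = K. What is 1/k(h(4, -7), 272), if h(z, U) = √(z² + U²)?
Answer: 7/20 ≈ 0.35000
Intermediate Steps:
h(z, U) = √(U² + z²)
V(W) = 20/7 (V(W) = 3 - (W + W)/(7*(W + W)) = 3 - 2*W/(7*(2*W)) = 3 - 2*W*1/(2*W)/7 = 3 - ⅐*1 = 3 - ⅐ = 20/7)
k(Z, R) = 20/7 (k(Z, R) = 7 - (7 - 1*20/7) = 7 - (7 - 20/7) = 7 - 1*29/7 = 7 - 29/7 = 20/7)
1/k(h(4, -7), 272) = 1/(20/7) = 7/20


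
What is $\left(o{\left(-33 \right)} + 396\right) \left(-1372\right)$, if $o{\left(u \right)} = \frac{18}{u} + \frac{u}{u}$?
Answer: $- \frac{5983292}{11} \approx -5.4394 \cdot 10^{5}$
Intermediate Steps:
$o{\left(u \right)} = 1 + \frac{18}{u}$ ($o{\left(u \right)} = \frac{18}{u} + 1 = 1 + \frac{18}{u}$)
$\left(o{\left(-33 \right)} + 396\right) \left(-1372\right) = \left(\frac{18 - 33}{-33} + 396\right) \left(-1372\right) = \left(\left(- \frac{1}{33}\right) \left(-15\right) + 396\right) \left(-1372\right) = \left(\frac{5}{11} + 396\right) \left(-1372\right) = \frac{4361}{11} \left(-1372\right) = - \frac{5983292}{11}$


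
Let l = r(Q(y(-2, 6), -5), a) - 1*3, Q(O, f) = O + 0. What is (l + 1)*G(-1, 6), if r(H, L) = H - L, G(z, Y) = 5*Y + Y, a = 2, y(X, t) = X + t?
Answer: 0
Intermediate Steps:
Q(O, f) = O
G(z, Y) = 6*Y
l = -1 (l = ((-2 + 6) - 1*2) - 1*3 = (4 - 2) - 3 = 2 - 3 = -1)
(l + 1)*G(-1, 6) = (-1 + 1)*(6*6) = 0*36 = 0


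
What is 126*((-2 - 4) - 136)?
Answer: -17892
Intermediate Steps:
126*((-2 - 4) - 136) = 126*(-6 - 136) = 126*(-142) = -17892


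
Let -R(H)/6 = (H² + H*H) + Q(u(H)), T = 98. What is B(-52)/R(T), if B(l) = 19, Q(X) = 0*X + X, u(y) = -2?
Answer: -19/115236 ≈ -0.00016488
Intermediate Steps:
Q(X) = X (Q(X) = 0 + X = X)
R(H) = 12 - 12*H² (R(H) = -6*((H² + H*H) - 2) = -6*((H² + H²) - 2) = -6*(2*H² - 2) = -6*(-2 + 2*H²) = 12 - 12*H²)
B(-52)/R(T) = 19/(12 - 12*98²) = 19/(12 - 12*9604) = 19/(12 - 115248) = 19/(-115236) = 19*(-1/115236) = -19/115236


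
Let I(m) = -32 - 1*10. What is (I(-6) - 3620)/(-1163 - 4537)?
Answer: 1831/2850 ≈ 0.64246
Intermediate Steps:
I(m) = -42 (I(m) = -32 - 10 = -42)
(I(-6) - 3620)/(-1163 - 4537) = (-42 - 3620)/(-1163 - 4537) = -3662/(-5700) = -3662*(-1/5700) = 1831/2850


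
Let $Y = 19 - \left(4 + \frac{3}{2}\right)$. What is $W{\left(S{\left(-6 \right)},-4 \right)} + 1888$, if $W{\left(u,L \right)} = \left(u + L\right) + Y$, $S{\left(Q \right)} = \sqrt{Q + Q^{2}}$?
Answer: $\frac{3795}{2} + \sqrt{30} \approx 1903.0$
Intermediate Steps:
$Y = \frac{27}{2}$ ($Y = 19 - \frac{11}{2} = \frac{27}{2} \approx 13.5$)
$W{\left(u,L \right)} = \frac{27}{2} + L + u$ ($W{\left(u,L \right)} = \left(u + L\right) + \frac{27}{2} = \left(L + u\right) + \frac{27}{2} = \frac{27}{2} + L + u$)
$W{\left(S{\left(-6 \right)},-4 \right)} + 1888 = \left(\frac{27}{2} - 4 + \sqrt{- 6 \left(1 - 6\right)}\right) + 1888 = \left(\frac{27}{2} - 4 + \sqrt{\left(-6\right) \left(-5\right)}\right) + 1888 = \left(\frac{27}{2} - 4 + \sqrt{30}\right) + 1888 = \left(\frac{19}{2} + \sqrt{30}\right) + 1888 = \frac{3795}{2} + \sqrt{30}$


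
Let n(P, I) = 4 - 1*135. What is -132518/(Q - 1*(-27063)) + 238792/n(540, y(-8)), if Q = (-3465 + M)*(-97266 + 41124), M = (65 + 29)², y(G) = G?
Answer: -71998545164390/39498022089 ≈ -1822.8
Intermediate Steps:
M = 8836 (M = 94² = 8836)
n(P, I) = -131 (n(P, I) = 4 - 135 = -131)
Q = -301538682 (Q = (-3465 + 8836)*(-97266 + 41124) = 5371*(-56142) = -301538682)
-132518/(Q - 1*(-27063)) + 238792/n(540, y(-8)) = -132518/(-301538682 - 1*(-27063)) + 238792/(-131) = -132518/(-301538682 + 27063) + 238792*(-1/131) = -132518/(-301511619) - 238792/131 = -132518*(-1/301511619) - 238792/131 = 132518/301511619 - 238792/131 = -71998545164390/39498022089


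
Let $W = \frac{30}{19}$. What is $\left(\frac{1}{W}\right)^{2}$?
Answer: $\frac{361}{900} \approx 0.40111$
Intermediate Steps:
$W = \frac{30}{19}$ ($W = 30 \cdot \frac{1}{19} = \frac{30}{19} \approx 1.5789$)
$\left(\frac{1}{W}\right)^{2} = \left(\frac{1}{\frac{30}{19}}\right)^{2} = \left(\frac{19}{30}\right)^{2} = \frac{361}{900}$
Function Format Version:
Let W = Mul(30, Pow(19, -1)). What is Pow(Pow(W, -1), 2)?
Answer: Rational(361, 900) ≈ 0.40111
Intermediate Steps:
W = Rational(30, 19) (W = Mul(30, Rational(1, 19)) = Rational(30, 19) ≈ 1.5789)
Pow(Pow(W, -1), 2) = Pow(Pow(Rational(30, 19), -1), 2) = Pow(Rational(19, 30), 2) = Rational(361, 900)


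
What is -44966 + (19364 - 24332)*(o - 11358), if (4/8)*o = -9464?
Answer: 150415882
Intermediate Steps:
o = -18928 (o = 2*(-9464) = -18928)
-44966 + (19364 - 24332)*(o - 11358) = -44966 + (19364 - 24332)*(-18928 - 11358) = -44966 - 4968*(-30286) = -44966 + 150460848 = 150415882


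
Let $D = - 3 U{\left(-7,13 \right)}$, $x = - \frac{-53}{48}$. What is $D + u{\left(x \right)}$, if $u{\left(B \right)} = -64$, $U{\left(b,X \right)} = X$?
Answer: $-103$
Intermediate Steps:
$x = \frac{53}{48}$ ($x = - \frac{-53}{48} = \left(-1\right) \left(- \frac{53}{48}\right) = \frac{53}{48} \approx 1.1042$)
$D = -39$ ($D = \left(-3\right) 13 = -39$)
$D + u{\left(x \right)} = -39 - 64 = -103$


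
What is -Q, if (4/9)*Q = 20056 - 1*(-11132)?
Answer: -70173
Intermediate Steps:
Q = 70173 (Q = 9*(20056 - 1*(-11132))/4 = 9*(20056 + 11132)/4 = (9/4)*31188 = 70173)
-Q = -1*70173 = -70173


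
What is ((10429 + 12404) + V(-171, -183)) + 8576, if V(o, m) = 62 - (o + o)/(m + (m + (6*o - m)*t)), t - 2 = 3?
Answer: 16018701/509 ≈ 31471.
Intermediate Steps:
t = 5 (t = 2 + 3 = 5)
V(o, m) = 62 - 2*o/(-3*m + 30*o) (V(o, m) = 62 - (o + o)/(m + (m + (6*o - m)*5)) = 62 - 2*o/(m + (m + (-m + 6*o)*5)) = 62 - 2*o/(m + (m + (-5*m + 30*o))) = 62 - 2*o/(m + (-4*m + 30*o)) = 62 - 2*o/(-3*m + 30*o))
((10429 + 12404) + V(-171, -183)) + 8576 = ((10429 + 12404) + 2*(-93*(-183) + 929*(-171))/(3*(-1*(-183) + 10*(-171)))) + 8576 = (22833 + 2*(17019 - 158859)/(3*(183 - 1710))) + 8576 = (22833 + (⅔)*(-141840)/(-1527)) + 8576 = (22833 + (⅔)*(-1/1527)*(-141840)) + 8576 = (22833 + 31520/509) + 8576 = 11653517/509 + 8576 = 16018701/509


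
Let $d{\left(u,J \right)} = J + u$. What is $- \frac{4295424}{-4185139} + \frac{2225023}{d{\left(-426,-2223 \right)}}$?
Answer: $- \frac{1328664565003}{1583776173} \approx -838.92$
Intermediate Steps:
$- \frac{4295424}{-4185139} + \frac{2225023}{d{\left(-426,-2223 \right)}} = - \frac{4295424}{-4185139} + \frac{2225023}{-2223 - 426} = \left(-4295424\right) \left(- \frac{1}{4185139}\right) + \frac{2225023}{-2649} = \frac{613632}{597877} + 2225023 \left(- \frac{1}{2649}\right) = \frac{613632}{597877} - \frac{2225023}{2649} = - \frac{1328664565003}{1583776173}$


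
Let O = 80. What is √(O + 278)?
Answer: √358 ≈ 18.921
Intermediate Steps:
√(O + 278) = √(80 + 278) = √358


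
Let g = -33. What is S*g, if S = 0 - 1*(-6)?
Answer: -198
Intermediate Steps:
S = 6 (S = 0 + 6 = 6)
S*g = 6*(-33) = -198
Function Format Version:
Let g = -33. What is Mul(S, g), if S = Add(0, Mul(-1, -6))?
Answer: -198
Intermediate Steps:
S = 6 (S = Add(0, 6) = 6)
Mul(S, g) = Mul(6, -33) = -198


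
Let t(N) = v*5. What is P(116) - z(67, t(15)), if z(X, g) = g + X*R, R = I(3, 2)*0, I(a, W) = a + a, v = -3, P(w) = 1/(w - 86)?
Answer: 451/30 ≈ 15.033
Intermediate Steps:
P(w) = 1/(-86 + w)
t(N) = -15 (t(N) = -3*5 = -15)
I(a, W) = 2*a
R = 0 (R = (2*3)*0 = 6*0 = 0)
z(X, g) = g (z(X, g) = g + X*0 = g + 0 = g)
P(116) - z(67, t(15)) = 1/(-86 + 116) - 1*(-15) = 1/30 + 15 = 451/30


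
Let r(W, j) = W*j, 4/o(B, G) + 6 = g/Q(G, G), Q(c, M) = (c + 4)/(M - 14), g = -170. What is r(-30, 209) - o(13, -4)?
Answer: -6270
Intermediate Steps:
Q(c, M) = (4 + c)/(-14 + M)
o(B, G) = 4/(-6 - 170*(-14 + G)/(4 + G))
r(-30, 209) - o(13, -4) = -30*209 - (-4 - 1*(-4))/(-589 + 44*(-4)) = -6270 - (-4 + 4)/(-589 - 176) = -6270 - 0/(-765) = -6270 - (-1)*0/765 = -6270 - 1*0 = -6270 + 0 = -6270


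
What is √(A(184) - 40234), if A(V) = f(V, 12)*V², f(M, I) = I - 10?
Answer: √27478 ≈ 165.76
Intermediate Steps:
f(M, I) = -10 + I
A(V) = 2*V² (A(V) = (-10 + 12)*V² = 2*V²)
√(A(184) - 40234) = √(2*184² - 40234) = √(2*33856 - 40234) = √(67712 - 40234) = √27478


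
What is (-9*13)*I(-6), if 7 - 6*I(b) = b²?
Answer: 1131/2 ≈ 565.50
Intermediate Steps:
I(b) = 7/6 - b²/6
(-9*13)*I(-6) = (-9*13)*(7/6 - ⅙*(-6)²) = -117*(7/6 - ⅙*36) = -117*(7/6 - 6) = -117*(-29/6) = 1131/2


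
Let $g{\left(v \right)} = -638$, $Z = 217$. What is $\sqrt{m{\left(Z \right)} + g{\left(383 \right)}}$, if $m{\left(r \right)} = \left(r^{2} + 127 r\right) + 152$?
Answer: $\sqrt{74162} \approx 272.33$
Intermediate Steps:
$m{\left(r \right)} = 152 + r^{2} + 127 r$
$\sqrt{m{\left(Z \right)} + g{\left(383 \right)}} = \sqrt{\left(152 + 217^{2} + 127 \cdot 217\right) - 638} = \sqrt{\left(152 + 47089 + 27559\right) - 638} = \sqrt{74800 - 638} = \sqrt{74162}$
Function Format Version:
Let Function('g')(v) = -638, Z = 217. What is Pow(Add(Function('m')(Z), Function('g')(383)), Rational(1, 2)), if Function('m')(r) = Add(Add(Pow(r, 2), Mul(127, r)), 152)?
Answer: Pow(74162, Rational(1, 2)) ≈ 272.33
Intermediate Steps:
Function('m')(r) = Add(152, Pow(r, 2), Mul(127, r))
Pow(Add(Function('m')(Z), Function('g')(383)), Rational(1, 2)) = Pow(Add(Add(152, Pow(217, 2), Mul(127, 217)), -638), Rational(1, 2)) = Pow(Add(Add(152, 47089, 27559), -638), Rational(1, 2)) = Pow(Add(74800, -638), Rational(1, 2)) = Pow(74162, Rational(1, 2))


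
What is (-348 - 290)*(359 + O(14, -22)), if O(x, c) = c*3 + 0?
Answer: -186934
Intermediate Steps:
O(x, c) = 3*c (O(x, c) = 3*c + 0 = 3*c)
(-348 - 290)*(359 + O(14, -22)) = (-348 - 290)*(359 + 3*(-22)) = -638*(359 - 66) = -638*293 = -186934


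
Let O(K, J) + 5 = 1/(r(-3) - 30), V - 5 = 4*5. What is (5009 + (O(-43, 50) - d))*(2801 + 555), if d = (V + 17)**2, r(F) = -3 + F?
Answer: 97860121/9 ≈ 1.0873e+7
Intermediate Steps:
V = 25 (V = 5 + 4*5 = 5 + 20 = 25)
d = 1764 (d = (25 + 17)**2 = 42**2 = 1764)
O(K, J) = -181/36 (O(K, J) = -5 + 1/((-3 - 3) - 30) = -5 + 1/(-6 - 30) = -5 + 1/(-36) = -5 - 1/36 = -181/36)
(5009 + (O(-43, 50) - d))*(2801 + 555) = (5009 + (-181/36 - 1*1764))*(2801 + 555) = (5009 + (-181/36 - 1764))*3356 = (5009 - 63685/36)*3356 = (116639/36)*3356 = 97860121/9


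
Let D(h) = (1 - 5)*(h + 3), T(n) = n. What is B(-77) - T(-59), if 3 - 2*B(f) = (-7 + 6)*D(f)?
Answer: 417/2 ≈ 208.50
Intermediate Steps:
D(h) = -12 - 4*h (D(h) = -4*(3 + h) = -12 - 4*h)
B(f) = -9/2 - 2*f (B(f) = 3/2 - (-7 + 6)*(-12 - 4*f)/2 = 3/2 - (-1)*(-12 - 4*f)/2 = 3/2 - (12 + 4*f)/2 = 3/2 + (-6 - 2*f) = -9/2 - 2*f)
B(-77) - T(-59) = (-9/2 - 2*(-77)) - 1*(-59) = (-9/2 + 154) + 59 = 299/2 + 59 = 417/2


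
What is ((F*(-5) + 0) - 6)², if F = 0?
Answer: 36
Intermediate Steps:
((F*(-5) + 0) - 6)² = ((0*(-5) + 0) - 6)² = ((0 + 0) - 6)² = (0 - 6)² = (-6)² = 36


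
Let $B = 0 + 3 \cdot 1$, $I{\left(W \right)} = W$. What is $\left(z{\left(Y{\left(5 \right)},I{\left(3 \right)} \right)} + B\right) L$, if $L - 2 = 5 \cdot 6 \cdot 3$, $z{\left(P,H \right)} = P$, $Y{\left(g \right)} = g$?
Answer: $736$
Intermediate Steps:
$B = 3$ ($B = 0 + 3 = 3$)
$L = 92$ ($L = 2 + 5 \cdot 6 \cdot 3 = 2 + 30 \cdot 3 = 2 + 90 = 92$)
$\left(z{\left(Y{\left(5 \right)},I{\left(3 \right)} \right)} + B\right) L = \left(5 + 3\right) 92 = 8 \cdot 92 = 736$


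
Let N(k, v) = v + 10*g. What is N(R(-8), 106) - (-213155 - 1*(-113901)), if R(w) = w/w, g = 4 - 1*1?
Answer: 99390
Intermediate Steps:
g = 3 (g = 4 - 1 = 3)
R(w) = 1
N(k, v) = 30 + v (N(k, v) = v + 10*3 = v + 30 = 30 + v)
N(R(-8), 106) - (-213155 - 1*(-113901)) = (30 + 106) - (-213155 - 1*(-113901)) = 136 - (-213155 + 113901) = 136 - 1*(-99254) = 136 + 99254 = 99390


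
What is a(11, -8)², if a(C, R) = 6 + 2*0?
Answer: 36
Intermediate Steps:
a(C, R) = 6 (a(C, R) = 6 + 0 = 6)
a(11, -8)² = 6² = 36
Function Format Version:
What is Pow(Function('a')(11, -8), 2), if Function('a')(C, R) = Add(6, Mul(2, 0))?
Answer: 36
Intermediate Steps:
Function('a')(C, R) = 6 (Function('a')(C, R) = Add(6, 0) = 6)
Pow(Function('a')(11, -8), 2) = Pow(6, 2) = 36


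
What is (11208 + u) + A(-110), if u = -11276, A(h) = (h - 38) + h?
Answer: -326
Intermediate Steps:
A(h) = -38 + 2*h (A(h) = (-38 + h) + h = -38 + 2*h)
(11208 + u) + A(-110) = (11208 - 11276) + (-38 + 2*(-110)) = -68 + (-38 - 220) = -68 - 258 = -326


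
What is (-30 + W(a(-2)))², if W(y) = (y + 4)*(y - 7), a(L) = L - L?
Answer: 3364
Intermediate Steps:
a(L) = 0
W(y) = (-7 + y)*(4 + y) (W(y) = (4 + y)*(-7 + y) = (-7 + y)*(4 + y))
(-30 + W(a(-2)))² = (-30 + (-28 + 0² - 3*0))² = (-30 + (-28 + 0 + 0))² = (-30 - 28)² = (-58)² = 3364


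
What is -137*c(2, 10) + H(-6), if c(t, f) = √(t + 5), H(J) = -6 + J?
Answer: -12 - 137*√7 ≈ -374.47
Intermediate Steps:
c(t, f) = √(5 + t)
-137*c(2, 10) + H(-6) = -137*√(5 + 2) + (-6 - 6) = -137*√7 - 12 = -12 - 137*√7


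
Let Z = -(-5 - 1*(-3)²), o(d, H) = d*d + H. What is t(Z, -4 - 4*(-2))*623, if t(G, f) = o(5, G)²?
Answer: 947583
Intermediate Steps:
o(d, H) = H + d² (o(d, H) = d² + H = H + d²)
Z = 14 (Z = -(-5 - 1*9) = -(-5 - 9) = -1*(-14) = 14)
t(G, f) = (25 + G)² (t(G, f) = (G + 5²)² = (G + 25)² = (25 + G)²)
t(Z, -4 - 4*(-2))*623 = (25 + 14)²*623 = 39²*623 = 1521*623 = 947583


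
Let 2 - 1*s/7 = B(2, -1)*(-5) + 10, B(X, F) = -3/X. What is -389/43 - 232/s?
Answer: -64461/9331 ≈ -6.9083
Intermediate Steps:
s = -217/2 (s = 14 - 7*(-3/2*(-5) + 10) = 14 - 7*(15/2 + 10) = 14 - 7*35/2 = 14 - 245/2 = -217/2 ≈ -108.50)
-389/43 - 232/s = -389/43 - 232/(-217/2) = -389*1/43 - 232*(-2/217) = -389/43 + 464/217 = -64461/9331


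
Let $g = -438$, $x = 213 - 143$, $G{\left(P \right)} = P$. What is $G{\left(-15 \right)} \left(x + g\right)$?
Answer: $5520$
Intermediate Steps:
$x = 70$ ($x = 213 - 143 = 70$)
$G{\left(-15 \right)} \left(x + g\right) = - 15 \left(70 - 438\right) = \left(-15\right) \left(-368\right) = 5520$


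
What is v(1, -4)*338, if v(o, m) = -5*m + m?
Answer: 5408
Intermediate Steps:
v(o, m) = -4*m
v(1, -4)*338 = -4*(-4)*338 = 16*338 = 5408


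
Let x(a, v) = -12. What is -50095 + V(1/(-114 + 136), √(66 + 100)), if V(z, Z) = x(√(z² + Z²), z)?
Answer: -50107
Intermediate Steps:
V(z, Z) = -12
-50095 + V(1/(-114 + 136), √(66 + 100)) = -50095 - 12 = -50107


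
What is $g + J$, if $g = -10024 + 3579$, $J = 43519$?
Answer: $37074$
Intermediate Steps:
$g = -6445$
$g + J = -6445 + 43519 = 37074$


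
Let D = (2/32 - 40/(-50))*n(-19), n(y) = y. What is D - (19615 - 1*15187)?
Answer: -355551/80 ≈ -4444.4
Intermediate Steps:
D = -1311/80 (D = (2/32 - 40/(-50))*(-19) = (2*(1/32) - 40*(-1/50))*(-19) = (1/16 + 4/5)*(-19) = (69/80)*(-19) = -1311/80 ≈ -16.388)
D - (19615 - 1*15187) = -1311/80 - (19615 - 1*15187) = -1311/80 - (19615 - 15187) = -1311/80 - 1*4428 = -1311/80 - 4428 = -355551/80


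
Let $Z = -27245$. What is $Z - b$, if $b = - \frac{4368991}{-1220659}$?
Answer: $- \frac{3023747586}{110969} \approx -27249.0$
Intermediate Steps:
$b = \frac{397181}{110969}$ ($b = \left(-4368991\right) \left(- \frac{1}{1220659}\right) = \frac{397181}{110969} \approx 3.5792$)
$Z - b = -27245 - \frac{397181}{110969} = - \frac{3023747586}{110969}$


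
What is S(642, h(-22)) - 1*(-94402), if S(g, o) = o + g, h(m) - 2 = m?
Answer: 95024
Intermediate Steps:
h(m) = 2 + m
S(g, o) = g + o
S(642, h(-22)) - 1*(-94402) = (642 + (2 - 22)) - 1*(-94402) = (642 - 20) + 94402 = 622 + 94402 = 95024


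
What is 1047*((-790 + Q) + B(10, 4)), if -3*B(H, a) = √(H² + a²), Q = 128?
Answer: -693114 - 698*√29 ≈ -6.9687e+5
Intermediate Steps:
B(H, a) = -√(H² + a²)/3
1047*((-790 + Q) + B(10, 4)) = 1047*((-790 + 128) - √(10² + 4²)/3) = 1047*(-662 - √(100 + 16)/3) = 1047*(-662 - 2*√29/3) = -693114 - 698*√29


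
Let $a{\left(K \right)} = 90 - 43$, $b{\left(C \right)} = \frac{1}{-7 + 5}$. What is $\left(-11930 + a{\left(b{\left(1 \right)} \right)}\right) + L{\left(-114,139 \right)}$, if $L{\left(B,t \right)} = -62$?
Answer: $-11945$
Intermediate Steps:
$b{\left(C \right)} = - \frac{1}{2}$ ($b{\left(C \right)} = \frac{1}{-2} = - \frac{1}{2}$)
$a{\left(K \right)} = 47$ ($a{\left(K \right)} = 90 - 43 = 47$)
$\left(-11930 + a{\left(b{\left(1 \right)} \right)}\right) + L{\left(-114,139 \right)} = \left(-11930 + 47\right) - 62 = -11883 - 62 = -11945$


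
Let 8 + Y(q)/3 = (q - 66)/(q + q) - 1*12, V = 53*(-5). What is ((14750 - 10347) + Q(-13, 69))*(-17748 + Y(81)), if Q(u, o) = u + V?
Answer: -440741125/6 ≈ -7.3457e+7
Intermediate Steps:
V = -265
Q(u, o) = -265 + u (Q(u, o) = u - 265 = -265 + u)
Y(q) = -60 + 3*(-66 + q)/(2*q) (Y(q) = -24 + 3*((q - 66)/(q + q) - 1*12) = -24 + 3*((-66 + q)/((2*q)) - 12) = -24 + 3*((-66 + q)*(1/(2*q)) - 12) = -24 + 3*((-66 + q)/(2*q) - 12) = -24 + 3*(-12 + (-66 + q)/(2*q)) = -24 + (-36 + 3*(-66 + q)/(2*q)) = -60 + 3*(-66 + q)/(2*q))
((14750 - 10347) + Q(-13, 69))*(-17748 + Y(81)) = ((14750 - 10347) + (-265 - 13))*(-17748 + (-117/2 - 99/81)) = (4403 - 278)*(-17748 + (-117/2 - 99*1/81)) = 4125*(-17748 + (-117/2 - 11/9)) = 4125*(-17748 - 1075/18) = 4125*(-320539/18) = -440741125/6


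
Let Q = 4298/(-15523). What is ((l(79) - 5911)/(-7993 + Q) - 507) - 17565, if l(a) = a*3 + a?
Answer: -747426782893/41359879 ≈ -18071.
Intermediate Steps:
l(a) = 4*a (l(a) = 3*a + a = 4*a)
Q = -4298/15523 (Q = 4298*(-1/15523) = -4298/15523 ≈ -0.27688)
((l(79) - 5911)/(-7993 + Q) - 507) - 17565 = ((4*79 - 5911)/(-7993 - 4298/15523) - 507) - 17565 = ((316 - 5911)/(-124079637/15523) - 507) - 17565 = (-5595*(-15523/124079637) - 507) - 17565 = (28950395/41359879 - 507) - 17565 = -20940508258/41359879 - 17565 = -747426782893/41359879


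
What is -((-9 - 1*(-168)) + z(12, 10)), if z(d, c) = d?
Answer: -171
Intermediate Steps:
-((-9 - 1*(-168)) + z(12, 10)) = -((-9 - 1*(-168)) + 12) = -((-9 + 168) + 12) = -(159 + 12) = -1*171 = -171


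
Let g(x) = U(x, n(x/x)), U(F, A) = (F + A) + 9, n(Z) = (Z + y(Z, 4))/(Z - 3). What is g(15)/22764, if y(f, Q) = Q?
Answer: 43/45528 ≈ 0.00094447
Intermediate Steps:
n(Z) = (4 + Z)/(-3 + Z) (n(Z) = (Z + 4)/(Z - 3) = (4 + Z)/(-3 + Z))
U(F, A) = 9 + A + F (U(F, A) = (A + F) + 9 = 9 + A + F)
g(x) = 13/2 + x (g(x) = 9 + (4 + x/x)/(-3 + x/x) + x = 9 + (4 + 1)/(-3 + 1) + x = 9 + 5/(-2) + x = 9 - ½*5 + x = 9 - 5/2 + x = 13/2 + x)
g(15)/22764 = (13/2 + 15)/22764 = (43/2)*(1/22764) = 43/45528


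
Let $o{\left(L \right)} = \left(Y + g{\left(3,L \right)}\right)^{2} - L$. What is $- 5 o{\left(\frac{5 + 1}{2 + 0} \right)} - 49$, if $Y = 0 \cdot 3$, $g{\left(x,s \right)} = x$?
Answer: $-79$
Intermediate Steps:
$Y = 0$
$o{\left(L \right)} = 9 - L$ ($o{\left(L \right)} = \left(0 + 3\right)^{2} - L = 3^{2} - L = 9 - L$)
$- 5 o{\left(\frac{5 + 1}{2 + 0} \right)} - 49 = - 5 \left(9 - \frac{5 + 1}{2 + 0}\right) - 49 = - 5 \left(9 - \frac{6}{2}\right) - 49 = - 5 \left(9 - 6 \cdot \frac{1}{2}\right) - 49 = - 5 \left(9 - 3\right) - 49 = \left(-5\right) 6 - 49 = -30 - 49 = -79$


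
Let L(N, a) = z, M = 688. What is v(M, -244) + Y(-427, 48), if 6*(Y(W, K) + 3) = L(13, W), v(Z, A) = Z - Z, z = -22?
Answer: -20/3 ≈ -6.6667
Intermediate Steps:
L(N, a) = -22
v(Z, A) = 0
Y(W, K) = -20/3 (Y(W, K) = -3 + (⅙)*(-22) = -3 - 11/3 = -20/3)
v(M, -244) + Y(-427, 48) = 0 - 20/3 = -20/3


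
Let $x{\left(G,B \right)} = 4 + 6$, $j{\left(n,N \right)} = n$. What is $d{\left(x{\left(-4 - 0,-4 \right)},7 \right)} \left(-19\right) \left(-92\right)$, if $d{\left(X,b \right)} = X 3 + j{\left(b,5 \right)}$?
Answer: $64676$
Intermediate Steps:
$x{\left(G,B \right)} = 10$
$d{\left(X,b \right)} = b + 3 X$ ($d{\left(X,b \right)} = X 3 + b = 3 X + b = b + 3 X$)
$d{\left(x{\left(-4 - 0,-4 \right)},7 \right)} \left(-19\right) \left(-92\right) = \left(7 + 3 \cdot 10\right) \left(-19\right) \left(-92\right) = \left(7 + 30\right) \left(-19\right) \left(-92\right) = 37 \left(-19\right) \left(-92\right) = \left(-703\right) \left(-92\right) = 64676$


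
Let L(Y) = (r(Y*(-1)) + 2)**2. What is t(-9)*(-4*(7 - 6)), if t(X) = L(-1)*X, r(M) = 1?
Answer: 324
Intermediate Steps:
L(Y) = 9 (L(Y) = (1 + 2)**2 = 3**2 = 9)
t(X) = 9*X
t(-9)*(-4*(7 - 6)) = (9*(-9))*(-4*(7 - 6)) = -(-324) = -81*(-4) = 324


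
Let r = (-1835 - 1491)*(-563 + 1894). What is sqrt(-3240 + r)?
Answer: I*sqrt(4430146) ≈ 2104.8*I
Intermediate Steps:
r = -4426906 (r = -3326*1331 = -4426906)
sqrt(-3240 + r) = sqrt(-3240 - 4426906) = sqrt(-4430146) = I*sqrt(4430146)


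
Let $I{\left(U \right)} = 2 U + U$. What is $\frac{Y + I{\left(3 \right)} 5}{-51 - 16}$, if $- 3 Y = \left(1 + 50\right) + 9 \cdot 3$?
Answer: $- \frac{19}{67} \approx -0.28358$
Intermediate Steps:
$I{\left(U \right)} = 3 U$
$Y = -26$ ($Y = - \frac{\left(1 + 50\right) + 9 \cdot 3}{3} = - \frac{51 + 27}{3} = \left(- \frac{1}{3}\right) 78 = -26$)
$\frac{Y + I{\left(3 \right)} 5}{-51 - 16} = \frac{-26 + 3 \cdot 3 \cdot 5}{-51 - 16} = \frac{-26 + 9 \cdot 5}{-67} = - \frac{-26 + 45}{67} = \left(- \frac{1}{67}\right) 19 = - \frac{19}{67}$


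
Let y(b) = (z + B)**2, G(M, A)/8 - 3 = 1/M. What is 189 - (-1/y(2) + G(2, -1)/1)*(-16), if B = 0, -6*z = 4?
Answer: 601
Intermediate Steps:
z = -2/3 (z = -1/6*4 = -2/3 ≈ -0.66667)
G(M, A) = 24 + 8/M
y(b) = 4/9 (y(b) = (-2/3 + 0)**2 = (-2/3)**2 = 4/9)
189 - (-1/y(2) + G(2, -1)/1)*(-16) = 189 - (-1/4/9 + (24 + 8/2)/1)*(-16) = 189 - (-1*9/4 + (24 + 8*(1/2))*1)*(-16) = 189 - (-9/4 + (24 + 4)*1)*(-16) = 189 - (-9/4 + 28*1)*(-16) = 189 - (-9/4 + 28)*(-16) = 189 - 103*(-16)/4 = 189 - 1*(-412) = 189 + 412 = 601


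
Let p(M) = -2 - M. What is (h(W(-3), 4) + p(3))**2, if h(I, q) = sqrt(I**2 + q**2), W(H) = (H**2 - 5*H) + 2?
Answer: 717 - 20*sqrt(173) ≈ 453.94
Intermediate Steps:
W(H) = 2 + H**2 - 5*H
(h(W(-3), 4) + p(3))**2 = (sqrt((2 + (-3)**2 - 5*(-3))**2 + 4**2) + (-2 - 1*3))**2 = (sqrt((2 + 9 + 15)**2 + 16) + (-2 - 3))**2 = (sqrt(26**2 + 16) - 5)**2 = (sqrt(676 + 16) - 5)**2 = (sqrt(692) - 5)**2 = (2*sqrt(173) - 5)**2 = (-5 + 2*sqrt(173))**2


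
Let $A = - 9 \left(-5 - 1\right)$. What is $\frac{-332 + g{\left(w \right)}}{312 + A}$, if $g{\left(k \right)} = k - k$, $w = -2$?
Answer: $- \frac{166}{183} \approx -0.9071$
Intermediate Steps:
$g{\left(k \right)} = 0$
$A = 54$ ($A = \left(-9\right) \left(-6\right) = 54$)
$\frac{-332 + g{\left(w \right)}}{312 + A} = \frac{-332 + 0}{312 + 54} = - \frac{332}{366} = \left(-332\right) \frac{1}{366} = - \frac{166}{183}$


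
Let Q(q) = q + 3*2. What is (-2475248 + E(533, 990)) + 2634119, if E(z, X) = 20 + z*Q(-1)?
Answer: 161556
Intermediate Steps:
Q(q) = 6 + q (Q(q) = q + 6 = 6 + q)
E(z, X) = 20 + 5*z (E(z, X) = 20 + z*(6 - 1) = 20 + z*5 = 20 + 5*z)
(-2475248 + E(533, 990)) + 2634119 = (-2475248 + (20 + 5*533)) + 2634119 = (-2475248 + (20 + 2665)) + 2634119 = (-2475248 + 2685) + 2634119 = -2472563 + 2634119 = 161556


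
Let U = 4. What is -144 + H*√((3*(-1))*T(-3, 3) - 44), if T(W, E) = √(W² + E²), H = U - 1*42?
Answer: -144 - 38*I*√(44 + 9*√2) ≈ -144.0 - 286.21*I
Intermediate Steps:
H = -38 (H = 4 - 1*42 = 4 - 42 = -38)
T(W, E) = √(E² + W²)
-144 + H*√((3*(-1))*T(-3, 3) - 44) = -144 - 38*√((3*(-1))*√(3² + (-3)²) - 44) = -144 - 38*√(-3*√(9 + 9) - 44) = -144 - 38*√(-9*√2 - 44) = -144 - 38*√(-44 - 9*√2)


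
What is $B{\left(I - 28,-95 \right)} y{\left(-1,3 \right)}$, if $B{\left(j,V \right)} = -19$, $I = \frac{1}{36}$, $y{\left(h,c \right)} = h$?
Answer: $19$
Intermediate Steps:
$I = \frac{1}{36} \approx 0.027778$
$B{\left(I - 28,-95 \right)} y{\left(-1,3 \right)} = \left(-19\right) \left(-1\right) = 19$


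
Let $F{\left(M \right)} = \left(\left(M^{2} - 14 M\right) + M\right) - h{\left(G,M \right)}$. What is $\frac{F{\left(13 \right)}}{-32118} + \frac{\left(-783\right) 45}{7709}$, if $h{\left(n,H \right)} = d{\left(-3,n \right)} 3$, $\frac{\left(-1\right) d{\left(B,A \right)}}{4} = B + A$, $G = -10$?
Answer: $- \frac{188412521}{41266277} \approx -4.5658$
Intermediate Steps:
$d{\left(B,A \right)} = - 4 A - 4 B$ ($d{\left(B,A \right)} = - 4 \left(B + A\right) = - 4 \left(A + B\right) = - 4 A - 4 B$)
$h{\left(n,H \right)} = 36 - 12 n$ ($h{\left(n,H \right)} = \left(- 4 n - -12\right) 3 = \left(- 4 n + 12\right) 3 = \left(12 - 4 n\right) 3 = 36 - 12 n$)
$F{\left(M \right)} = -156 + M^{2} - 13 M$ ($F{\left(M \right)} = \left(\left(M^{2} - 14 M\right) + M\right) - \left(36 - -120\right) = \left(M^{2} - 13 M\right) - \left(36 + 120\right) = \left(M^{2} - 13 M\right) - 156 = -156 + M^{2} - 13 M$)
$\frac{F{\left(13 \right)}}{-32118} + \frac{\left(-783\right) 45}{7709} = \frac{-156 + 13^{2} - 169}{-32118} + \frac{\left(-783\right) 45}{7709} = \left(-156 + 169 - 169\right) \left(- \frac{1}{32118}\right) - \frac{35235}{7709} = \left(-156\right) \left(- \frac{1}{32118}\right) - \frac{35235}{7709} = \frac{26}{5353} - \frac{35235}{7709} = - \frac{188412521}{41266277}$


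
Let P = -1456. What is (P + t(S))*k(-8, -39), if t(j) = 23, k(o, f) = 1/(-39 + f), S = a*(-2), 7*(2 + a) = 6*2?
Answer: 1433/78 ≈ 18.372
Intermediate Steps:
a = -2/7 (a = -2 + (6*2)/7 = -2 + (1/7)*12 = -2 + 12/7 = -2/7 ≈ -0.28571)
S = 4/7 (S = -2/7*(-2) = 4/7 ≈ 0.57143)
(P + t(S))*k(-8, -39) = (-1456 + 23)/(-39 - 39) = -1433/(-78) = -1433*(-1/78) = 1433/78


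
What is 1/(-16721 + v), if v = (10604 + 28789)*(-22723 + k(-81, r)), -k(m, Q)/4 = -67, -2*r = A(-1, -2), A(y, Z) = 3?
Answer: -1/884586536 ≈ -1.1305e-9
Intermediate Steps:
r = -3/2 (r = -1/2*3 = -3/2 ≈ -1.5000)
k(m, Q) = 268 (k(m, Q) = -4*(-67) = 268)
v = -884569815 (v = (10604 + 28789)*(-22723 + 268) = 39393*(-22455) = -884569815)
1/(-16721 + v) = 1/(-16721 - 884569815) = 1/(-884586536) = -1/884586536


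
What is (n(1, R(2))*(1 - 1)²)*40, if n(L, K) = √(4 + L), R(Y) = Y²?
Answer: 0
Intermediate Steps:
(n(1, R(2))*(1 - 1)²)*40 = (√(4 + 1)*(1 - 1)²)*40 = (√5*0²)*40 = (√5*0)*40 = 0*40 = 0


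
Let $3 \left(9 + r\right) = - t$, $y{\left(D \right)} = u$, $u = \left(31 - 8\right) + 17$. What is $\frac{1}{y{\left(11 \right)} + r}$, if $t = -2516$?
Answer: $\frac{3}{2609} \approx 0.0011499$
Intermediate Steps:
$u = 40$ ($u = 23 + 17 = 40$)
$y{\left(D \right)} = 40$
$r = \frac{2489}{3}$ ($r = -9 + \frac{\left(-1\right) \left(-2516\right)}{3} = -9 + \frac{1}{3} \cdot 2516 = -9 + \frac{2516}{3} = \frac{2489}{3} \approx 829.67$)
$\frac{1}{y{\left(11 \right)} + r} = \frac{1}{40 + \frac{2489}{3}} = \frac{1}{\frac{2609}{3}} = \frac{3}{2609}$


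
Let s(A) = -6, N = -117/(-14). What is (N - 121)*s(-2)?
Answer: 4731/7 ≈ 675.86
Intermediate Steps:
N = 117/14 (N = -117*(-1/14) = 117/14 ≈ 8.3571)
(N - 121)*s(-2) = (117/14 - 121)*(-6) = -1577/14*(-6) = 4731/7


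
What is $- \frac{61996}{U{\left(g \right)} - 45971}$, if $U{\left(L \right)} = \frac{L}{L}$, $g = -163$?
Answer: $\frac{30998}{22985} \approx 1.3486$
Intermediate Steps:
$U{\left(L \right)} = 1$
$- \frac{61996}{U{\left(g \right)} - 45971} = - \frac{61996}{1 - 45971} = - \frac{61996}{-45970} = \left(-61996\right) \left(- \frac{1}{45970}\right) = \frac{30998}{22985}$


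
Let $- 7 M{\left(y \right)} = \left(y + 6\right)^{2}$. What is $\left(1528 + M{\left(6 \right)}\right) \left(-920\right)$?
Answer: $- \frac{9707840}{7} \approx -1.3868 \cdot 10^{6}$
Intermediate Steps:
$M{\left(y \right)} = - \frac{\left(6 + y\right)^{2}}{7}$ ($M{\left(y \right)} = - \frac{\left(y + 6\right)^{2}}{7} = - \frac{\left(6 + y\right)^{2}}{7}$)
$\left(1528 + M{\left(6 \right)}\right) \left(-920\right) = \left(1528 - \frac{\left(6 + 6\right)^{2}}{7}\right) \left(-920\right) = \left(1528 - \frac{12^{2}}{7}\right) \left(-920\right) = \left(1528 - \frac{144}{7}\right) \left(-920\right) = \frac{10552}{7} \left(-920\right) = - \frac{9707840}{7}$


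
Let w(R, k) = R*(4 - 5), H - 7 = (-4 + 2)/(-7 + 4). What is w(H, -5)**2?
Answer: 529/9 ≈ 58.778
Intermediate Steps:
H = 23/3 (H = 7 + (-4 + 2)/(-7 + 4) = 7 - 2/(-3) = 7 - 2*(-1/3) = 7 + 2/3 = 23/3 ≈ 7.6667)
w(R, k) = -R (w(R, k) = R*(-1) = -R)
w(H, -5)**2 = (-1*23/3)**2 = (-23/3)**2 = 529/9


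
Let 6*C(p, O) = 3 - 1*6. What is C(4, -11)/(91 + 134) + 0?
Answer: -1/450 ≈ -0.0022222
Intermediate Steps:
C(p, O) = -½ (C(p, O) = (3 - 1*6)/6 = (3 - 6)/6 = (⅙)*(-3) = -½)
C(4, -11)/(91 + 134) + 0 = -½/(91 + 134) + 0 = -½/225 + 0 = (1/225)*(-½) + 0 = -1/450 + 0 = -1/450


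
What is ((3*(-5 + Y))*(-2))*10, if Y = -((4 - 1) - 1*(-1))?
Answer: 540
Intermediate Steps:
Y = -4 (Y = -(3 + 1) = -1*4 = -4)
((3*(-5 + Y))*(-2))*10 = ((3*(-5 - 4))*(-2))*10 = ((3*(-9))*(-2))*10 = -27*(-2)*10 = 54*10 = 540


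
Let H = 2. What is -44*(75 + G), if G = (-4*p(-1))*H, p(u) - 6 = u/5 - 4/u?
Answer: 748/5 ≈ 149.60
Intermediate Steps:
p(u) = 6 - 4/u + u/5 (p(u) = 6 + (u/5 - 4/u) = 6 + (-4/u + u/5) = 6 - 4/u + u/5)
G = -392/5 (G = -4*(6 - 4/(-1) + (1/5)*(-1))*2 = -4*(6 - 4*(-1) - 1/5)*2 = -4*(6 + 4 - 1/5)*2 = -4*49/5*2 = -196/5*2 = -392/5 ≈ -78.400)
-44*(75 + G) = -44*(75 - 392/5) = -44*(-17/5) = 748/5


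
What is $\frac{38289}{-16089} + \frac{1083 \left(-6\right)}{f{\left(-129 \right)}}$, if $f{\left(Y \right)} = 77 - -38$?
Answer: $- \frac{36316519}{616745} \approx -58.884$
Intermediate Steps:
$f{\left(Y \right)} = 115$ ($f{\left(Y \right)} = 77 + 38 = 115$)
$\frac{38289}{-16089} + \frac{1083 \left(-6\right)}{f{\left(-129 \right)}} = \frac{38289}{-16089} + \frac{1083 \left(-6\right)}{115} = 38289 \left(- \frac{1}{16089}\right) - \frac{6498}{115} = - \frac{12763}{5363} - \frac{6498}{115} = - \frac{36316519}{616745}$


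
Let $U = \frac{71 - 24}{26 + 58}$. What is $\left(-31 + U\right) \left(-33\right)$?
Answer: $\frac{28127}{28} \approx 1004.5$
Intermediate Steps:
$U = \frac{47}{84} \approx 0.55952$
$\left(-31 + U\right) \left(-33\right) = \left(-31 + \frac{47}{84}\right) \left(-33\right) = \left(- \frac{2557}{84}\right) \left(-33\right) = \frac{28127}{28}$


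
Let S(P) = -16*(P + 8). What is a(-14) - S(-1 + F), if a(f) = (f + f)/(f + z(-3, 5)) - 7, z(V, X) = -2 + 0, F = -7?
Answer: -21/4 ≈ -5.2500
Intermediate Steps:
z(V, X) = -2
S(P) = -128 - 16*P (S(P) = -16*(8 + P) = -128 - 16*P)
a(f) = -7 + 2*f/(-2 + f) (a(f) = (f + f)/(f - 2) - 7 = (2*f)/(-2 + f) - 7 = 2*f/(-2 + f) - 7 = -7 + 2*f/(-2 + f))
a(-14) - S(-1 + F) = (14 - 5*(-14))/(-2 - 14) - (-128 - 16*(-1 - 7)) = (14 + 70)/(-16) - (-128 - 16*(-8)) = -1/16*84 - (-128 + 128) = -21/4 - 1*0 = -21/4 + 0 = -21/4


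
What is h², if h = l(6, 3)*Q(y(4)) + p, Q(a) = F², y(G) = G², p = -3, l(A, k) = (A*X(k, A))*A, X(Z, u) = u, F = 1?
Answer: 45369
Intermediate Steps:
l(A, k) = A³ (l(A, k) = (A*A)*A = A²*A = A³)
Q(a) = 1 (Q(a) = 1² = 1)
h = 213 (h = 6³*1 - 3 = 216*1 - 3 = 216 - 3 = 213)
h² = 213² = 45369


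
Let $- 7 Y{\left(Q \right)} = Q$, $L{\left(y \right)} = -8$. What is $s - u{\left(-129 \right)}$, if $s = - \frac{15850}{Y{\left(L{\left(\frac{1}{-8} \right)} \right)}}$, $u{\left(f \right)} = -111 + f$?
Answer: $- \frac{54515}{4} \approx -13629.0$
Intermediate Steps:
$Y{\left(Q \right)} = - \frac{Q}{7}$
$s = - \frac{55475}{4}$ ($s = - \frac{15850}{\left(- \frac{1}{7}\right) \left(-8\right)} = - \frac{15850}{\frac{8}{7}} = \left(-15850\right) \frac{7}{8} = - \frac{55475}{4} \approx -13869.0$)
$s - u{\left(-129 \right)} = - \frac{55475}{4} - \left(-111 - 129\right) = - \frac{55475}{4} - -240 = - \frac{55475}{4} + 240 = - \frac{54515}{4}$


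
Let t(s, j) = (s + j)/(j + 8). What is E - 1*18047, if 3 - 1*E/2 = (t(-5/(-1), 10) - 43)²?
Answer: -388747/18 ≈ -21597.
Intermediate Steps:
t(s, j) = (j + s)/(8 + j)
E = -63901/18 (E = 6 - 2*((10 - 5/(-1))/(8 + 10) - 43)² = 6 - 2*((10 - 5*(-1))/18 - 43)² = 6 - 2*((10 + 5)/18 - 43)² = 6 - 2*((1/18)*15 - 43)² = 6 - 2*(⅚ - 43)² = 6 - 2*(-253/6)² = 6 - 2*64009/36 = 6 - 64009/18 = -63901/18 ≈ -3550.1)
E - 1*18047 = -63901/18 - 1*18047 = -63901/18 - 18047 = -388747/18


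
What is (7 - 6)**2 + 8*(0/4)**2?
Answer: 1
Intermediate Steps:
(7 - 6)**2 + 8*(0/4)**2 = 1**2 + 8*(0*(1/4))**2 = 1 + 8*0**2 = 1 + 8*0 = 1 + 0 = 1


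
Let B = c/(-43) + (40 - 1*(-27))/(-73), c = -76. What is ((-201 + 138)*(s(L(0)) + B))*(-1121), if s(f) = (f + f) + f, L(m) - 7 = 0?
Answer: 4843749078/3139 ≈ 1.5431e+6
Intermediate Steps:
L(m) = 7 (L(m) = 7 + 0 = 7)
B = 2667/3139 (B = -76/(-43) + (40 - 1*(-27))/(-73) = -76*(-1/43) + (40 + 27)*(-1/73) = 76/43 + 67*(-1/73) = 76/43 - 67/73 = 2667/3139 ≈ 0.84963)
s(f) = 3*f (s(f) = 2*f + f = 3*f)
((-201 + 138)*(s(L(0)) + B))*(-1121) = ((-201 + 138)*(3*7 + 2667/3139))*(-1121) = -63*(21 + 2667/3139)*(-1121) = -63*68586/3139*(-1121) = -4320918/3139*(-1121) = 4843749078/3139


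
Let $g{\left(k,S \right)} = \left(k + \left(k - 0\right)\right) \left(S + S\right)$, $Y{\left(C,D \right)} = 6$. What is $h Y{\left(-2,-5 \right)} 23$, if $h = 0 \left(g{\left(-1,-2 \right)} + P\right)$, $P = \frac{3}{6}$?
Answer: $0$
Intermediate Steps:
$P = \frac{1}{2}$ ($P = 3 \cdot \frac{1}{6} = \frac{1}{2} \approx 0.5$)
$g{\left(k,S \right)} = 4 S k$ ($g{\left(k,S \right)} = \left(k + \left(k + 0\right)\right) 2 S = \left(k + k\right) 2 S = 2 k 2 S = 4 S k$)
$h = 0$ ($h = 0 \left(4 \left(-2\right) \left(-1\right) + \frac{1}{2}\right) = 0 \left(8 + \frac{1}{2}\right) = 0 \cdot \frac{17}{2} = 0$)
$h Y{\left(-2,-5 \right)} 23 = 0 \cdot 6 \cdot 23 = 0 \cdot 23 = 0$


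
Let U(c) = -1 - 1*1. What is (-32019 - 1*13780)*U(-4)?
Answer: 91598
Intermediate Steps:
U(c) = -2 (U(c) = -1 - 1 = -2)
(-32019 - 1*13780)*U(-4) = (-32019 - 1*13780)*(-2) = (-32019 - 13780)*(-2) = -45799*(-2) = 91598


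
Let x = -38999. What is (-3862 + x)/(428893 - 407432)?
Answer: -42861/21461 ≈ -1.9972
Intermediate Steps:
(-3862 + x)/(428893 - 407432) = (-3862 - 38999)/(428893 - 407432) = -42861/21461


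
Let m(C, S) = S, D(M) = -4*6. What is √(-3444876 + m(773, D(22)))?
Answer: 10*I*√34449 ≈ 1856.0*I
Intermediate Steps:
D(M) = -24
√(-3444876 + m(773, D(22))) = √(-3444876 - 24) = √(-3444900) = 10*I*√34449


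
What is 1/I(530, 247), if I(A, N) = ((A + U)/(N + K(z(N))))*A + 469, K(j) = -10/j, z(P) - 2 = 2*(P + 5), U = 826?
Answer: 31243/105565987 ≈ 0.00029596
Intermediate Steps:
z(P) = 12 + 2*P (z(P) = 2 + 2*(P + 5) = 2 + 2*(5 + P) = 2 + (10 + 2*P) = 12 + 2*P)
I(A, N) = 469 + A*(826 + A)/(N - 10/(12 + 2*N)) (I(A, N) = ((A + 826)/(N - 10/(12 + 2*N)))*A + 469 = ((826 + A)/(N - 10/(12 + 2*N)))*A + 469 = A*(826 + A)/(N - 10/(12 + 2*N)) + 469 = 469 + A*(826 + A)/(N - 10/(12 + 2*N)))
1/I(530, 247) = 1/((-2345 + (6 + 247)*(530² + 469*247 + 826*530))/(-5 + 247*(6 + 247))) = 1/((-2345 + 253*(280900 + 115843 + 437780))/(-5 + 247*253)) = 1/((-2345 + 253*834523)/(-5 + 62491)) = 1/((-2345 + 211134319)/62486) = 1/((1/62486)*211131974) = 1/(105565987/31243) = 31243/105565987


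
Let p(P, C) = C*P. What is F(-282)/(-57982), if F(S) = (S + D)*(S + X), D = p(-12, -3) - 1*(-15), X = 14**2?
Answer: -9933/28991 ≈ -0.34262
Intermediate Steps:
X = 196
D = 51 (D = -3*(-12) - 1*(-15) = 36 + 15 = 51)
F(S) = (51 + S)*(196 + S) (F(S) = (S + 51)*(S + 196) = (51 + S)*(196 + S))
F(-282)/(-57982) = (9996 + (-282)**2 + 247*(-282))/(-57982) = (9996 + 79524 - 69654)*(-1/57982) = 19866*(-1/57982) = -9933/28991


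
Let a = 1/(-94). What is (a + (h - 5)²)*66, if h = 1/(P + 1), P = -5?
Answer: 683727/376 ≈ 1818.4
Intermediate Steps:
h = -¼ (h = 1/(-5 + 1) = 1/(-4) = -¼ ≈ -0.25000)
a = -1/94 ≈ -0.010638
(a + (h - 5)²)*66 = (-1/94 + (-¼ - 5)²)*66 = (-1/94 + (-21/4)²)*66 = (-1/94 + 441/16)*66 = (20719/752)*66 = 683727/376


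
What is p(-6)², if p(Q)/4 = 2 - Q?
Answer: 1024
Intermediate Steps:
p(Q) = 8 - 4*Q (p(Q) = 4*(2 - Q) = 8 - 4*Q)
p(-6)² = (8 - 4*(-6))² = (8 + 24)² = 32² = 1024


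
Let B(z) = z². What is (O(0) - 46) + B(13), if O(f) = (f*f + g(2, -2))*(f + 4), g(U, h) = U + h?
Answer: 123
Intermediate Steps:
O(f) = f²*(4 + f) (O(f) = (f*f + (2 - 2))*(f + 4) = (f² + 0)*(4 + f) = f²*(4 + f))
(O(0) - 46) + B(13) = (0²*(4 + 0) - 46) + 13² = (0*4 - 46) + 169 = (0 - 46) + 169 = -46 + 169 = 123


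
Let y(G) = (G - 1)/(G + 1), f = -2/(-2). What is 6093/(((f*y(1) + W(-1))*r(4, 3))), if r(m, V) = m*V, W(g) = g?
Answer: -2031/4 ≈ -507.75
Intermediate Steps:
f = 1 (f = -2*(-½) = 1)
y(G) = (-1 + G)/(1 + G)
r(m, V) = V*m
6093/(((f*y(1) + W(-1))*r(4, 3))) = 6093/(((1*((-1 + 1)/(1 + 1)) - 1)*(3*4))) = 6093/(((1*(0/2) - 1)*12)) = 6093/(((1*((½)*0) - 1)*12)) = 6093/(((1*0 - 1)*12)) = 6093/(((0 - 1)*12)) = 6093/((-1*12)) = 6093/(-12) = 6093*(-1/12) = -2031/4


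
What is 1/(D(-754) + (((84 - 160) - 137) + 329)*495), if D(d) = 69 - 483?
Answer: 1/57006 ≈ 1.7542e-5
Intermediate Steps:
D(d) = -414
1/(D(-754) + (((84 - 160) - 137) + 329)*495) = 1/(-414 + (((84 - 160) - 137) + 329)*495) = 1/(-414 + ((-76 - 137) + 329)*495) = 1/(-414 + (-213 + 329)*495) = 1/(-414 + 116*495) = 1/(-414 + 57420) = 1/57006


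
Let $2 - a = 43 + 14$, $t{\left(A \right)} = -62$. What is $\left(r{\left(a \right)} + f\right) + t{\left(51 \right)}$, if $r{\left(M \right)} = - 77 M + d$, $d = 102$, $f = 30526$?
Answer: $34801$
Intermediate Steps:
$a = -55$ ($a = 2 - \left(43 + 14\right) = 2 - 57 = -55$)
$r{\left(M \right)} = 102 - 77 M$ ($r{\left(M \right)} = - 77 M + 102 = 102 - 77 M$)
$\left(r{\left(a \right)} + f\right) + t{\left(51 \right)} = \left(\left(102 - -4235\right) + 30526\right) - 62 = \left(\left(102 + 4235\right) + 30526\right) - 62 = \left(4337 + 30526\right) - 62 = 34863 - 62 = 34801$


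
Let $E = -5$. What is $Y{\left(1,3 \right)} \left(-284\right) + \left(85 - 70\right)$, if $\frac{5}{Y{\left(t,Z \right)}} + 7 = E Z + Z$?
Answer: $\frac{1705}{19} \approx 89.737$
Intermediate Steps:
$Y{\left(t,Z \right)} = \frac{5}{-7 - 4 Z}$ ($Y{\left(t,Z \right)} = \frac{5}{-7 + \left(- 5 Z + Z\right)} = \frac{5}{-7 - 4 Z}$)
$Y{\left(1,3 \right)} \left(-284\right) + \left(85 - 70\right) = - \frac{5}{7 + 4 \cdot 3} \left(-284\right) + \left(85 - 70\right) = - \frac{5}{7 + 12} \left(-284\right) + 15 = - \frac{5}{19} \left(-284\right) + 15 = \left(-5\right) \frac{1}{19} \left(-284\right) + 15 = \left(- \frac{5}{19}\right) \left(-284\right) + 15 = \frac{1420}{19} + 15 = \frac{1705}{19}$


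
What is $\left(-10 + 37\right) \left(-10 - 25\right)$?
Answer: $-945$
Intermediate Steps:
$\left(-10 + 37\right) \left(-10 - 25\right) = 27 \left(-10 - 25\right) = 27 \left(-35\right) = -945$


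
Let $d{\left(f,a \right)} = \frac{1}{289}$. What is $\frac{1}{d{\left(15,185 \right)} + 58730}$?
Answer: $\frac{289}{16972971} \approx 1.7027 \cdot 10^{-5}$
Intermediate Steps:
$d{\left(f,a \right)} = \frac{1}{289}$
$\frac{1}{d{\left(15,185 \right)} + 58730} = \frac{1}{\frac{1}{289} + 58730} = \frac{1}{\frac{16972971}{289}} = \frac{289}{16972971}$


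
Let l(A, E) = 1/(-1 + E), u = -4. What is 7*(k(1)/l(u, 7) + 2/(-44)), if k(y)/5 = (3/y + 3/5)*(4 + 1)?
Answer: 83153/22 ≈ 3779.7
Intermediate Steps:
k(y) = 15 + 75/y (k(y) = 5*((3/y + 3/5)*(4 + 1)) = 5*((3/y + 3*(⅕))*5) = 5*((3/y + ⅗)*5) = 5*((⅗ + 3/y)*5) = 5*(3 + 15/y) = 15 + 75/y)
7*(k(1)/l(u, 7) + 2/(-44)) = 7*((15 + 75/1)/(1/(-1 + 7)) + 2/(-44)) = 7*((15 + 75*1)/(1/6) + 2*(-1/44)) = 7*((15 + 75)/(⅙) - 1/22) = 7*(90*6 - 1/22) = 7*(540 - 1/22) = 7*(11879/22) = 83153/22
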